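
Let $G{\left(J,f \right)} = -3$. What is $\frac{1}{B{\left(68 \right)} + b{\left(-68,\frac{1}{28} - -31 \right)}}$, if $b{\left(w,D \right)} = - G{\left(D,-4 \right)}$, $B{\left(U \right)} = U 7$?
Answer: $\frac{1}{479} \approx 0.0020877$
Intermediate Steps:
$B{\left(U \right)} = 7 U$
$b{\left(w,D \right)} = 3$ ($b{\left(w,D \right)} = \left(-1\right) \left(-3\right) = 3$)
$\frac{1}{B{\left(68 \right)} + b{\left(-68,\frac{1}{28} - -31 \right)}} = \frac{1}{7 \cdot 68 + 3} = \frac{1}{476 + 3} = \frac{1}{479}$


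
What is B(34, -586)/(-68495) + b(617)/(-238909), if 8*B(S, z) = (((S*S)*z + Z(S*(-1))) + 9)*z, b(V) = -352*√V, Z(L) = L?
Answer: -198490213/273980 + 32*√617/21719 ≈ -724.43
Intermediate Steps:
B(S, z) = z*(9 - S + z*S²)/8 (B(S, z) = ((((S*S)*z + S*(-1)) + 9)*z)/8 = (((S²*z - S) + 9)*z)/8 = (((z*S² - S) + 9)*z)/8 = (((-S + z*S²) + 9)*z)/8 = ((9 - S + z*S²)*z)/8 = (z*(9 - S + z*S²))/8 = z*(9 - S + z*S²)/8)
B(34, -586)/(-68495) + b(617)/(-238909) = ((⅛)*(-586)*(9 - 1*34 - 586*34²))/(-68495) - 352*√617/(-238909) = ((⅛)*(-586)*(9 - 34 - 586*1156))*(-1/68495) - 352*√617*(-1/238909) = ((⅛)*(-586)*(9 - 34 - 677416))*(-1/68495) + 32*√617/21719 = ((⅛)*(-586)*(-677441))*(-1/68495) + 32*√617/21719 = (198490213/4)*(-1/68495) + 32*√617/21719 = -198490213/273980 + 32*√617/21719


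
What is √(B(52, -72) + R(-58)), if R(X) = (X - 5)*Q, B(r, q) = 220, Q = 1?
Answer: √157 ≈ 12.530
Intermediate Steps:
R(X) = -5 + X (R(X) = (X - 5)*1 = (-5 + X)*1 = -5 + X)
√(B(52, -72) + R(-58)) = √(220 + (-5 - 58)) = √(220 - 63) = √157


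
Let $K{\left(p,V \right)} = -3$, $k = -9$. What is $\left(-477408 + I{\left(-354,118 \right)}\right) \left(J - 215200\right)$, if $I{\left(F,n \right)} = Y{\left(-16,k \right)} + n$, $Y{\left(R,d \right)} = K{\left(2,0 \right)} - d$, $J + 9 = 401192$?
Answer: $-88766710172$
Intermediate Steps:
$J = 401183$ ($J = -9 + 401192 = 401183$)
$Y{\left(R,d \right)} = -3 - d$
$I{\left(F,n \right)} = 6 + n$ ($I{\left(F,n \right)} = \left(-3 - -9\right) + n = \left(-3 + 9\right) + n = 6 + n$)
$\left(-477408 + I{\left(-354,118 \right)}\right) \left(J - 215200\right) = \left(-477408 + \left(6 + 118\right)\right) \left(401183 - 215200\right) = \left(-477408 + 124\right) 185983 = \left(-477284\right) 185983 = -88766710172$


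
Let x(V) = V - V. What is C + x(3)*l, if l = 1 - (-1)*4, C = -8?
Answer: -8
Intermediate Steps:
l = 5 (l = 1 - 1*(-4) = 1 + 4 = 5)
x(V) = 0
C + x(3)*l = -8 + 0*5 = -8 + 0 = -8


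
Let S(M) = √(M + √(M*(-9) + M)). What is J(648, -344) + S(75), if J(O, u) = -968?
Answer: -968 + √(75 + 10*I*√6) ≈ -959.23 + 1.3962*I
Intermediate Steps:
S(M) = √(M + 2*√2*√(-M)) (S(M) = √(M + √(-9*M + M)) = √(M + √(-8*M)) = √(M + 2*√2*√(-M)))
J(648, -344) + S(75) = -968 + √(75 + 2*√2*√(-1*75)) = -968 + √(75 + 2*√2*√(-75)) = -968 + √(75 + 2*√2*(5*I*√3)) = -968 + √(75 + 10*I*√6)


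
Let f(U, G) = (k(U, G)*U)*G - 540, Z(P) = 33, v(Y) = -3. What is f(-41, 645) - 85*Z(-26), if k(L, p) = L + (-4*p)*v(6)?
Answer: -203603400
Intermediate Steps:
k(L, p) = L + 12*p (k(L, p) = L - 4*p*(-3) = L + 12*p)
f(U, G) = -540 + G*U*(U + 12*G) (f(U, G) = ((U + 12*G)*U)*G - 540 = (U*(U + 12*G))*G - 540 = G*U*(U + 12*G) - 540 = -540 + G*U*(U + 12*G))
f(-41, 645) - 85*Z(-26) = (-540 + 645*(-41)*(-41 + 12*645)) - 85*33 = (-540 + 645*(-41)*(-41 + 7740)) - 1*2805 = (-540 + 645*(-41)*7699) - 2805 = (-540 - 203600055) - 2805 = -203600595 - 2805 = -203603400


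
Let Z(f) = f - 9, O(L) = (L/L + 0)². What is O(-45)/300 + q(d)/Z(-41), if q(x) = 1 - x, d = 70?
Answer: 83/60 ≈ 1.3833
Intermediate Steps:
O(L) = 1 (O(L) = (1 + 0)² = 1² = 1)
Z(f) = -9 + f
O(-45)/300 + q(d)/Z(-41) = 1/300 + (1 - 1*70)/(-9 - 41) = 1*(1/300) + (1 - 70)/(-50) = 1/300 - 69*(-1/50) = 1/300 + 69/50 = 83/60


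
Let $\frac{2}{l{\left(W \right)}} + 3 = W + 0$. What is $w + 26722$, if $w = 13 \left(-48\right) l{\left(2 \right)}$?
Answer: $27970$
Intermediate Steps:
$l{\left(W \right)} = \frac{2}{-3 + W}$ ($l{\left(W \right)} = \frac{2}{-3 + \left(W + 0\right)} = \frac{2}{-3 + W}$)
$w = 1248$ ($w = 13 \left(-48\right) \frac{2}{-3 + 2} = - 624 \frac{2}{-1} = - 624 \cdot 2 \left(-1\right) = \left(-624\right) \left(-2\right) = 1248$)
$w + 26722 = 1248 + 26722 = 27970$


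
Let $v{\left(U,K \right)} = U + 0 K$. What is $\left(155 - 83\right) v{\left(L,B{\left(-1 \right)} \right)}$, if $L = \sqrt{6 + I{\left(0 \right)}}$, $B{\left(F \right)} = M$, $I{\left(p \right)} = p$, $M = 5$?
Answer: $72 \sqrt{6} \approx 176.36$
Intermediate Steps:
$B{\left(F \right)} = 5$
$L = \sqrt{6}$ ($L = \sqrt{6 + 0} = \sqrt{6} \approx 2.4495$)
$v{\left(U,K \right)} = U$ ($v{\left(U,K \right)} = U + 0 = U$)
$\left(155 - 83\right) v{\left(L,B{\left(-1 \right)} \right)} = \left(155 - 83\right) \sqrt{6} = 72 \sqrt{6}$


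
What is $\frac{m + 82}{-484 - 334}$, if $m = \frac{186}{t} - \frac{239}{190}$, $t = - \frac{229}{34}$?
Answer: $- \frac{2311529}{35591180} \approx -0.064947$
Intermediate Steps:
$t = - \frac{229}{34}$ ($t = \left(-229\right) \frac{1}{34} = - \frac{229}{34} \approx -6.7353$)
$m = - \frac{1256291}{43510}$ ($m = \frac{186}{- \frac{229}{34}} - \frac{239}{190} = 186 \left(- \frac{34}{229}\right) - \frac{239}{190} = - \frac{6324}{229} - \frac{239}{190} = - \frac{1256291}{43510} \approx -28.874$)
$\frac{m + 82}{-484 - 334} = \frac{- \frac{1256291}{43510} + 82}{-484 - 334} = \frac{2311529}{43510 \left(-818\right)} = \frac{2311529}{43510} \left(- \frac{1}{818}\right) = - \frac{2311529}{35591180}$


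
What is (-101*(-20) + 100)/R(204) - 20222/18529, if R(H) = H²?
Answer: -100284659/96387858 ≈ -1.0404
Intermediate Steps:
(-101*(-20) + 100)/R(204) - 20222/18529 = (-101*(-20) + 100)/(204²) - 20222/18529 = (2020 + 100)/41616 - 20222*1/18529 = 2120*(1/41616) - 20222/18529 = 265/5202 - 20222/18529 = -100284659/96387858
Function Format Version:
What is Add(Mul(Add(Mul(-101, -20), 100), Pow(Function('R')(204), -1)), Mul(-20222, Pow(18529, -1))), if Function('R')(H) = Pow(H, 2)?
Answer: Rational(-100284659, 96387858) ≈ -1.0404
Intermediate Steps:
Add(Mul(Add(Mul(-101, -20), 100), Pow(Function('R')(204), -1)), Mul(-20222, Pow(18529, -1))) = Add(Mul(Add(Mul(-101, -20), 100), Pow(Pow(204, 2), -1)), Mul(-20222, Pow(18529, -1))) = Add(Mul(Add(2020, 100), Pow(41616, -1)), Mul(-20222, Rational(1, 18529))) = Add(Mul(2120, Rational(1, 41616)), Rational(-20222, 18529)) = Add(Rational(265, 5202), Rational(-20222, 18529)) = Rational(-100284659, 96387858)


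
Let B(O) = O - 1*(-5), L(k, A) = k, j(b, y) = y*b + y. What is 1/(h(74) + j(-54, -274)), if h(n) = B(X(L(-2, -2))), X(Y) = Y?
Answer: 1/14525 ≈ 6.8847e-5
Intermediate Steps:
j(b, y) = y + b*y (j(b, y) = b*y + y = y + b*y)
B(O) = 5 + O (B(O) = O + 5 = 5 + O)
h(n) = 3 (h(n) = 5 - 2 = 3)
1/(h(74) + j(-54, -274)) = 1/(3 - 274*(1 - 54)) = 1/(3 - 274*(-53)) = 1/(3 + 14522) = 1/14525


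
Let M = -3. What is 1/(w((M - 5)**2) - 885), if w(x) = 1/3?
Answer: -3/2654 ≈ -0.0011304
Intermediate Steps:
w(x) = 1/3
1/(w((M - 5)**2) - 885) = 1/(1/3 - 885) = 1/(-2654/3) = -3/2654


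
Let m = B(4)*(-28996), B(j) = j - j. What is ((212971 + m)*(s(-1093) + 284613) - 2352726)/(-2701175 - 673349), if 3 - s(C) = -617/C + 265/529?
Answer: -8761473274807218/487784913307 ≈ -17962.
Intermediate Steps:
B(j) = 0
m = 0 (m = 0*(-28996) = 0)
s(C) = 1322/529 + 617/C (s(C) = 3 - (-617/C + 265/529) = 3 - (265/529 - 617/C) = 3 + (-265/529 + 617/C) = 1322/529 + 617/C)
((212971 + m)*(s(-1093) + 284613) - 2352726)/(-2701175 - 673349) = ((212971 + 0)*((1322/529 + 617/(-1093)) + 284613) - 2352726)/(-2701175 - 673349) = (212971*((1322/529 + 617*(-1/1093)) + 284613) - 2352726)/(-3374524) = (212971*((1322/529 - 617/1093) + 284613) - 2352726)*(-1/3374524) = (212971*(1118553/578197 + 284613) - 2352726)*(-1/3374524) = (212971*(164563501314/578197) - 2352726)*(-1/3374524) = (35047253438343894/578197 - 2352726)*(-1/3374524) = (35045893099228872/578197)*(-1/3374524) = -8761473274807218/487784913307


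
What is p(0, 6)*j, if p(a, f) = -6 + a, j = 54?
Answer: -324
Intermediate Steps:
p(0, 6)*j = (-6 + 0)*54 = -6*54 = -324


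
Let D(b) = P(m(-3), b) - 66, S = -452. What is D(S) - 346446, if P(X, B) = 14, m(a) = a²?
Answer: -346498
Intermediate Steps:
D(b) = -52 (D(b) = 14 - 66 = -52)
D(S) - 346446 = -52 - 346446 = -346498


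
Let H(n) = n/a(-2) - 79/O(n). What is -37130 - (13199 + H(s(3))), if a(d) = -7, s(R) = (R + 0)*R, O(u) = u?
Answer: -3170093/63 ≈ -50319.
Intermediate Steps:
s(R) = R² (s(R) = R*R = R²)
H(n) = -79/n - n/7 (H(n) = n/(-7) - 79/n = n*(-⅐) - 79/n = -n/7 - 79/n = -79/n - n/7)
-37130 - (13199 + H(s(3))) = -37130 - (13199 + (-79/(3²) - ⅐*3²)) = -37130 - (13199 + (-79/9 - ⅐*9)) = -37130 - (13199 + (-79*⅑ - 9/7)) = -37130 - (13199 + (-79/9 - 9/7)) = -37130 - (13199 - 634/63) = -37130 - 1*830903/63 = -37130 - 830903/63 = -3170093/63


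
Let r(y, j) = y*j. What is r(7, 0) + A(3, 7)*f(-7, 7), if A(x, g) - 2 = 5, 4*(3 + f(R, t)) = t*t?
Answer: 259/4 ≈ 64.750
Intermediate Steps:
r(y, j) = j*y
f(R, t) = -3 + t²/4 (f(R, t) = -3 + (t*t)/4 = -3 + t²/4)
A(x, g) = 7 (A(x, g) = 2 + 5 = 7)
r(7, 0) + A(3, 7)*f(-7, 7) = 0*7 + 7*(-3 + (¼)*7²) = 0 + 7*(-3 + (¼)*49) = 0 + 7*(-3 + 49/4) = 0 + 7*(37/4) = 0 + 259/4 = 259/4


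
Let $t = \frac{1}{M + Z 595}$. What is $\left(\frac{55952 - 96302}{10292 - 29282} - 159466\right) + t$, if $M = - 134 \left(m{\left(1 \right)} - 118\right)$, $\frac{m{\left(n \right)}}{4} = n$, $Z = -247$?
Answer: $- \frac{13292771019770}{83359137} \approx -1.5946 \cdot 10^{5}$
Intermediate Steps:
$m{\left(n \right)} = 4 n$
$M = 15276$ ($M = - 134 \left(4 \cdot 1 - 118\right) = - 134 \left(4 - 118\right) = \left(-134\right) \left(-114\right) = 15276$)
$t = - \frac{1}{131689}$ ($t = \frac{1}{15276 - 146965} = \frac{1}{-131689} = - \frac{1}{131689} \approx -7.5936 \cdot 10^{-6}$)
$\left(\frac{55952 - 96302}{10292 - 29282} - 159466\right) + t = \left(\frac{55952 - 96302}{10292 - 29282} - 159466\right) - \frac{1}{131689} = \left(- \frac{40350}{-18990} - 159466\right) - \frac{1}{131689} = \left(\left(-40350\right) \left(- \frac{1}{18990}\right) - 159466\right) - \frac{1}{131689} = \left(\frac{1345}{633} - 159466\right) - \frac{1}{131689} = - \frac{100940633}{633} - \frac{1}{131689} = - \frac{13292771019770}{83359137}$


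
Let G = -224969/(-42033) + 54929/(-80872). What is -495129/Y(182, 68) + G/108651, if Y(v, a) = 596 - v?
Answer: -10159401930299577275/8494740866319048 ≈ -1196.0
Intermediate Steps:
G = 15884862311/3399292776 (G = -224969*(-1/42033) + 54929*(-1/80872) = 224969/42033 - 54929/80872 = 15884862311/3399292776 ≈ 4.6730)
-495129/Y(182, 68) + G/108651 = -495129/(596 - 1*182) + (15884862311/3399292776)/108651 = -495129/(596 - 182) + (15884862311/3399292776)*(1/108651) = -495129/414 + 15884862311/369336559405176 = -495129*1/414 + 15884862311/369336559405176 = -165043/138 + 15884862311/369336559405176 = -10159401930299577275/8494740866319048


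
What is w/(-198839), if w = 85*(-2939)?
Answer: 249815/198839 ≈ 1.2564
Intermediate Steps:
w = -249815
w/(-198839) = -249815/(-198839) = -249815*(-1/198839) = 249815/198839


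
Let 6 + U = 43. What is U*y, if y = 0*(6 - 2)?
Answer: 0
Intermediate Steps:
U = 37 (U = -6 + 43 = 37)
y = 0 (y = 0*4 = 0)
U*y = 37*0 = 0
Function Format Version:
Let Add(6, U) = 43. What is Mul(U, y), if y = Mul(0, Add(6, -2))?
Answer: 0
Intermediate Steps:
U = 37 (U = Add(-6, 43) = 37)
y = 0 (y = Mul(0, 4) = 0)
Mul(U, y) = Mul(37, 0) = 0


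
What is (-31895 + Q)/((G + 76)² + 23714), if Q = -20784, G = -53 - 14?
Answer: -52679/23795 ≈ -2.2139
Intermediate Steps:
G = -67
(-31895 + Q)/((G + 76)² + 23714) = (-31895 - 20784)/((-67 + 76)² + 23714) = -52679/(9² + 23714) = -52679/(81 + 23714) = -52679/23795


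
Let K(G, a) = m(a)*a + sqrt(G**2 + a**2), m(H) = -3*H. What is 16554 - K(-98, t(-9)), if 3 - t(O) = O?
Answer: 16986 - 2*sqrt(2437) ≈ 16887.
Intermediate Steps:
t(O) = 3 - O
K(G, a) = sqrt(G**2 + a**2) - 3*a**2 (K(G, a) = (-3*a)*a + sqrt(G**2 + a**2) = -3*a**2 + sqrt(G**2 + a**2) = sqrt(G**2 + a**2) - 3*a**2)
16554 - K(-98, t(-9)) = 16554 - (sqrt((-98)**2 + (3 - 1*(-9))**2) - 3*(3 - 1*(-9))**2) = 16554 - (sqrt(9604 + (3 + 9)**2) - 3*(3 + 9)**2) = 16554 - (sqrt(9604 + 12**2) - 3*12**2) = 16554 - (sqrt(9604 + 144) - 3*144) = 16554 - (sqrt(9748) - 432) = 16554 - (2*sqrt(2437) - 432) = 16554 - (-432 + 2*sqrt(2437)) = 16554 + (432 - 2*sqrt(2437)) = 16986 - 2*sqrt(2437)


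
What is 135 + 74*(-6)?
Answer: -309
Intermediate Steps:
135 + 74*(-6) = 135 - 444 = -309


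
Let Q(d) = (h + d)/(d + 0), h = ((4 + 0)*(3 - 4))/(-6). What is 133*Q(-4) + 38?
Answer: 893/6 ≈ 148.83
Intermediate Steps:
h = 2/3 (h = (4*(-1))*(-1/6) = -4*(-1/6) = 2/3 ≈ 0.66667)
Q(d) = (2/3 + d)/d (Q(d) = (2/3 + d)/(d + 0) = (2/3 + d)/d)
133*Q(-4) + 38 = 133*((2/3 - 4)/(-4)) + 38 = 133*(-1/4*(-10/3)) + 38 = 133*(5/6) + 38 = 665/6 + 38 = 893/6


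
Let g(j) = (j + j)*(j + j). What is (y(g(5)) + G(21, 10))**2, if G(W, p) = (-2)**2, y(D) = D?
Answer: 10816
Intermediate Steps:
g(j) = 4*j**2 (g(j) = (2*j)*(2*j) = 4*j**2)
G(W, p) = 4
(y(g(5)) + G(21, 10))**2 = (4*5**2 + 4)**2 = (4*25 + 4)**2 = (100 + 4)**2 = 104**2 = 10816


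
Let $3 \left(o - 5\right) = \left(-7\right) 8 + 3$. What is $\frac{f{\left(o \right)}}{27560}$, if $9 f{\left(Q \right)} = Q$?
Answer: $- \frac{19}{372060} \approx -5.1067 \cdot 10^{-5}$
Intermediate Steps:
$o = - \frac{38}{3}$ ($o = 5 + \frac{\left(-7\right) 8 + 3}{3} = 5 + \frac{-56 + 3}{3} = 5 + \frac{1}{3} \left(-53\right) = 5 - \frac{53}{3} = - \frac{38}{3} \approx -12.667$)
$f{\left(Q \right)} = \frac{Q}{9}$
$\frac{f{\left(o \right)}}{27560} = \frac{\frac{1}{9} \left(- \frac{38}{3}\right)}{27560} = \left(- \frac{38}{27}\right) \frac{1}{27560} = - \frac{19}{372060}$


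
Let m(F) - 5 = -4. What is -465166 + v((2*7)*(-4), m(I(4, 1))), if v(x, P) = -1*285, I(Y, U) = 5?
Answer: -465451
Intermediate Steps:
m(F) = 1 (m(F) = 5 - 4 = 1)
v(x, P) = -285
-465166 + v((2*7)*(-4), m(I(4, 1))) = -465166 - 285 = -465451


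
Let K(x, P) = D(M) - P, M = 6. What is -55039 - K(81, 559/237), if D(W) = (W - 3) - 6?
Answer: -13042973/237 ≈ -55034.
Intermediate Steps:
D(W) = -9 + W (D(W) = (-3 + W) - 6 = -9 + W)
K(x, P) = -3 - P (K(x, P) = (-9 + 6) - P = -3 - P)
-55039 - K(81, 559/237) = -55039 - (-3 - 559/237) = -55039 - 1*(-1270/237) = -55039 + 1270/237 = -13042973/237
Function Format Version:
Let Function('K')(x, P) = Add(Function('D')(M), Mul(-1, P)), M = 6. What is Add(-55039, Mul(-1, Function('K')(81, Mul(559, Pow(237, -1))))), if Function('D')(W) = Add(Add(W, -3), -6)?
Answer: Rational(-13042973, 237) ≈ -55034.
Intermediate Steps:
Function('D')(W) = Add(-9, W) (Function('D')(W) = Add(Add(-3, W), -6) = Add(-9, W))
Function('K')(x, P) = Add(-3, Mul(-1, P)) (Function('K')(x, P) = Add(Add(-9, 6), Mul(-1, P)) = Add(-3, Mul(-1, P)))
Add(-55039, Mul(-1, Function('K')(81, Mul(559, Pow(237, -1))))) = Add(-55039, Mul(-1, Add(-3, Mul(-1, Mul(559, Pow(237, -1)))))) = Add(-55039, Mul(-1, Add(-3, Mul(-1, Mul(559, Rational(1, 237)))))) = Add(-55039, Mul(-1, Add(-3, Mul(-1, Rational(559, 237))))) = Add(-55039, Mul(-1, Add(-3, Rational(-559, 237)))) = Add(-55039, Mul(-1, Rational(-1270, 237))) = Add(-55039, Rational(1270, 237)) = Rational(-13042973, 237)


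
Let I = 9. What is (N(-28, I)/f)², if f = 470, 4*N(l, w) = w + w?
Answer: 81/883600 ≈ 9.1670e-5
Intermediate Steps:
N(l, w) = w/2 (N(l, w) = (w + w)/4 = (2*w)/4 = w/2)
(N(-28, I)/f)² = (((½)*9)/470)² = ((9/2)*(1/470))² = (9/940)² = 81/883600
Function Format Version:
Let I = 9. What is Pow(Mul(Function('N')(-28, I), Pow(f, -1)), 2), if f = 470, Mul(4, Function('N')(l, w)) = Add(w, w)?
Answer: Rational(81, 883600) ≈ 9.1670e-5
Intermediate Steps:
Function('N')(l, w) = Mul(Rational(1, 2), w) (Function('N')(l, w) = Mul(Rational(1, 4), Add(w, w)) = Mul(Rational(1, 4), Mul(2, w)) = Mul(Rational(1, 2), w))
Pow(Mul(Function('N')(-28, I), Pow(f, -1)), 2) = Pow(Mul(Mul(Rational(1, 2), 9), Pow(470, -1)), 2) = Pow(Mul(Rational(9, 2), Rational(1, 470)), 2) = Pow(Rational(9, 940), 2) = Rational(81, 883600)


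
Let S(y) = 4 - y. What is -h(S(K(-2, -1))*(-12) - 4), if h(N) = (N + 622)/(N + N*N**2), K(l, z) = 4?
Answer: 309/34 ≈ 9.0882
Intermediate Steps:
h(N) = (622 + N)/(N + N**3)
-h(S(K(-2, -1))*(-12) - 4) = -(622 + ((4 - 1*4)*(-12) - 4))/(((4 - 1*4)*(-12) - 4) + ((4 - 1*4)*(-12) - 4)**3) = -(622 + ((4 - 4)*(-12) - 4))/(((4 - 4)*(-12) - 4) + ((4 - 4)*(-12) - 4)**3) = -(622 + (0*(-12) - 4))/((0*(-12) - 4) + (0*(-12) - 4)**3) = -(622 + (0 - 4))/((0 - 4) + (0 - 4)**3) = -(622 - 4)/(-4 + (-4)**3) = -618/(-4 - 64) = -618/(-68) = -(-1)*618/68 = -1*(-309/34) = 309/34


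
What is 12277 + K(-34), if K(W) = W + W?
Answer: 12209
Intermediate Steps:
K(W) = 2*W
12277 + K(-34) = 12277 + 2*(-34) = 12277 - 68 = 12209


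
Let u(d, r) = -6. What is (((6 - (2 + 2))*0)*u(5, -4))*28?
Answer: 0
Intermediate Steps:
(((6 - (2 + 2))*0)*u(5, -4))*28 = (((6 - (2 + 2))*0)*(-6))*28 = (((6 - 1*4)*0)*(-6))*28 = (((6 - 4)*0)*(-6))*28 = ((2*0)*(-6))*28 = (0*(-6))*28 = 0*28 = 0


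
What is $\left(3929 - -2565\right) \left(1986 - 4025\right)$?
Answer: $-13241266$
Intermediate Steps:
$\left(3929 - -2565\right) \left(1986 - 4025\right) = \left(3929 + 2565\right) \left(-2039\right) = 6494 \left(-2039\right) = -13241266$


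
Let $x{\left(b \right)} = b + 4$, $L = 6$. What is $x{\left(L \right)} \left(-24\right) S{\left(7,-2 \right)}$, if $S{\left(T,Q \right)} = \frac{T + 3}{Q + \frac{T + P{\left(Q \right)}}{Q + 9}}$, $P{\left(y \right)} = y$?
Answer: $\frac{5600}{3} \approx 1866.7$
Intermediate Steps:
$x{\left(b \right)} = 4 + b$
$S{\left(T,Q \right)} = \frac{3 + T}{Q + \frac{Q + T}{9 + Q}}$ ($S{\left(T,Q \right)} = \frac{T + 3}{Q + \frac{T + Q}{Q + 9}} = \frac{3 + T}{Q + \frac{Q + T}{9 + Q}}$)
$x{\left(L \right)} \left(-24\right) S{\left(7,-2 \right)} = \left(4 + 6\right) \left(-24\right) \frac{27 + 3 \left(-2\right) + 9 \cdot 7 - 14}{7 + \left(-2\right)^{2} + 10 \left(-2\right)} = 10 \left(-24\right) \frac{27 - 6 + 63 - 14}{7 + 4 - 20} = - 240 \frac{1}{-9} \cdot 70 = - 240 \left(\left(- \frac{1}{9}\right) 70\right) = \left(-240\right) \left(- \frac{70}{9}\right) = \frac{5600}{3}$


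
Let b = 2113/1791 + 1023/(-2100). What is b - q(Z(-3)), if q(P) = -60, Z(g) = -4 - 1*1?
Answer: 76090369/1253700 ≈ 60.693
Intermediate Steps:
Z(g) = -5 (Z(g) = -4 - 1 = -5)
b = 868369/1253700 (b = 2113*(1/1791) + 1023*(-1/2100) = 2113/1791 - 341/700 = 868369/1253700 ≈ 0.69265)
b - q(Z(-3)) = 868369/1253700 - 1*(-60) = 868369/1253700 + 60 = 76090369/1253700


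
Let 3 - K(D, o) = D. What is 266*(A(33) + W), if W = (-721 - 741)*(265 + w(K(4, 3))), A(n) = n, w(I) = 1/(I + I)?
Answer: -102853156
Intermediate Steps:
K(D, o) = 3 - D
w(I) = 1/(2*I)
W = -386699 (W = (-721 - 741)*(265 + 1/(2*(3 - 1*4))) = -1462*(265 + 1/(2*(3 - 4))) = -1462*(265 + (1/2)/(-1)) = -1462*(265 + (1/2)*(-1)) = -1462*(265 - 1/2) = -1462*529/2 = -386699)
266*(A(33) + W) = 266*(33 - 386699) = 266*(-386666) = -102853156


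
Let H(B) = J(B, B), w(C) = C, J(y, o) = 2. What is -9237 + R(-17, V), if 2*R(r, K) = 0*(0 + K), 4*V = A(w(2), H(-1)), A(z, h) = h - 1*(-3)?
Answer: -9237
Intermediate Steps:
H(B) = 2
A(z, h) = 3 + h (A(z, h) = h + 3 = 3 + h)
V = 5/4 (V = (3 + 2)/4 = (¼)*5 = 5/4 ≈ 1.2500)
R(r, K) = 0 (R(r, K) = (0*(0 + K))/2 = (0*K)/2 = (½)*0 = 0)
-9237 + R(-17, V) = -9237 + 0 = -9237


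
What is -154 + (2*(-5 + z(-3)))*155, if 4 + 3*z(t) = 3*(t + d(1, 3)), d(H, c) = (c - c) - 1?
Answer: -10072/3 ≈ -3357.3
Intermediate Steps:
d(H, c) = -1 (d(H, c) = 0 - 1 = -1)
z(t) = -7/3 + t (z(t) = -4/3 + (3*(t - 1))/3 = -4/3 + (3*(-1 + t))/3 = -4/3 + (-3 + 3*t)/3 = -4/3 + (-1 + t) = -7/3 + t)
-154 + (2*(-5 + z(-3)))*155 = -154 + (2*(-5 + (-7/3 - 3)))*155 = -154 + (2*(-5 - 16/3))*155 = -154 + (2*(-31/3))*155 = -154 - 62/3*155 = -154 - 9610/3 = -10072/3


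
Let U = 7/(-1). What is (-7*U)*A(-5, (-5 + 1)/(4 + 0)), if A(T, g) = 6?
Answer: 294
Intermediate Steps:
U = -7 (U = 7*(-1) = -7)
(-7*U)*A(-5, (-5 + 1)/(4 + 0)) = -7*(-7)*6 = 49*6 = 294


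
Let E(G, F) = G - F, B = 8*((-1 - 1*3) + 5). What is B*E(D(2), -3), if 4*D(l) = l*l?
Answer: 32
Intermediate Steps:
D(l) = l²/4 (D(l) = (l*l)/4 = l²/4)
B = 8 (B = 8*((-1 - 3) + 5) = 8*(-4 + 5) = 8*1 = 8)
B*E(D(2), -3) = 8*((¼)*2² - 1*(-3)) = 8*((¼)*4 + 3) = 8*(1 + 3) = 8*4 = 32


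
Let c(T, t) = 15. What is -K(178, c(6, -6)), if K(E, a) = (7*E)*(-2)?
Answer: 2492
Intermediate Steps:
K(E, a) = -14*E
-K(178, c(6, -6)) = -(-14)*178 = -1*(-2492) = 2492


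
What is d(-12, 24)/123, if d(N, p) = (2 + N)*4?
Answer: -40/123 ≈ -0.32520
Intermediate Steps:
d(N, p) = 8 + 4*N
d(-12, 24)/123 = (8 + 4*(-12))/123 = (8 - 48)*(1/123) = -40*1/123 = -40/123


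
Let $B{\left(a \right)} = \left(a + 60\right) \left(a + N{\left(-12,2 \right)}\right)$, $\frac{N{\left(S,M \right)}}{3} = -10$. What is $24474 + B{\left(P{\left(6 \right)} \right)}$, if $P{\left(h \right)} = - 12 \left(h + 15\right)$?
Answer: $78618$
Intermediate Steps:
$N{\left(S,M \right)} = -30$ ($N{\left(S,M \right)} = 3 \left(-10\right) = -30$)
$P{\left(h \right)} = -180 - 12 h$ ($P{\left(h \right)} = - 12 \left(15 + h\right) = -180 - 12 h$)
$B{\left(a \right)} = \left(-30 + a\right) \left(60 + a\right)$ ($B{\left(a \right)} = \left(a + 60\right) \left(a - 30\right) = \left(60 + a\right) \left(-30 + a\right) = \left(-30 + a\right) \left(60 + a\right)$)
$24474 + B{\left(P{\left(6 \right)} \right)} = 24474 + \left(-1800 + \left(-180 - 72\right)^{2} + 30 \left(-180 - 72\right)\right) = 24474 + \left(-1800 + \left(-252\right)^{2} + 30 \left(-252\right)\right) = 24474 - -54144 = 24474 + 54144 = 78618$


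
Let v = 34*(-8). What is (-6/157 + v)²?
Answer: 1824144100/24649 ≈ 74005.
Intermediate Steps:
v = -272
(-6/157 + v)² = (-6/157 - 272)² = (-42710/157)² = 1824144100/24649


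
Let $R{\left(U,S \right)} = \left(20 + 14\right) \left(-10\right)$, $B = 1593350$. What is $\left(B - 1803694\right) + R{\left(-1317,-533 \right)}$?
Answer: $-210684$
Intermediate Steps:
$R{\left(U,S \right)} = -340$ ($R{\left(U,S \right)} = 34 \left(-10\right) = -340$)
$\left(B - 1803694\right) + R{\left(-1317,-533 \right)} = \left(1593350 - 1803694\right) - 340 = -210344 - 340 = -210684$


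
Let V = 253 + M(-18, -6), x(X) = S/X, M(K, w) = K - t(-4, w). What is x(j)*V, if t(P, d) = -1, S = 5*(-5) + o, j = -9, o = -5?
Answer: 2360/3 ≈ 786.67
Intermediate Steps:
S = -30 (S = 5*(-5) - 5 = -25 - 5 = -30)
M(K, w) = 1 + K (M(K, w) = K - 1*(-1) = K + 1 = 1 + K)
x(X) = -30/X
V = 236 (V = 253 + (1 - 18) = 253 - 17 = 236)
x(j)*V = -30/(-9)*236 = -30*(-⅑)*236 = (10/3)*236 = 2360/3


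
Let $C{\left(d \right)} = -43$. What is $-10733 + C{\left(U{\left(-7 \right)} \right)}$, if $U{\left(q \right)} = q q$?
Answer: $-10776$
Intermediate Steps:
$U{\left(q \right)} = q^{2}$
$-10733 + C{\left(U{\left(-7 \right)} \right)} = -10733 - 43 = -10776$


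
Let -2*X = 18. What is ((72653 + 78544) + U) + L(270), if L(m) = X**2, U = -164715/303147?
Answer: 15286435717/101049 ≈ 1.5128e+5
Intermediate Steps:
X = -9 (X = -1/2*18 = -9)
U = -54905/101049 (U = -164715*1/303147 = -54905/101049 ≈ -0.54335)
L(m) = 81 (L(m) = (-9)**2 = 81)
((72653 + 78544) + U) + L(270) = ((72653 + 78544) - 54905/101049) + 81 = (151197 - 54905/101049) + 81 = 15278250748/101049 + 81 = 15286435717/101049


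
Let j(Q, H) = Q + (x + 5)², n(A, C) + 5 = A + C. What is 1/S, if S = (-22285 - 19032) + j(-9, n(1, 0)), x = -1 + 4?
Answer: -1/41262 ≈ -2.4235e-5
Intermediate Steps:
x = 3
n(A, C) = -5 + A + C (n(A, C) = -5 + (A + C) = -5 + A + C)
j(Q, H) = 64 + Q (j(Q, H) = Q + (3 + 5)² = Q + 8² = Q + 64 = 64 + Q)
S = -41262 (S = (-22285 - 19032) + (64 - 9) = -41317 + 55 = -41262)
1/S = 1/(-41262) = -1/41262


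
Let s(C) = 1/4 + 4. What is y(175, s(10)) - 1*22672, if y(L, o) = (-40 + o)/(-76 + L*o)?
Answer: -60557055/2671 ≈ -22672.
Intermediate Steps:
s(C) = 17/4 (s(C) = 1/4 + 4 = 17/4)
y(L, o) = (-40 + o)/(-76 + L*o)
y(175, s(10)) - 1*22672 = (-40 + 17/4)/(-76 + 175*(17/4)) - 1*22672 = -143/4/(-76 + 2975/4) - 22672 = -143/4/(2671/4) - 22672 = (4/2671)*(-143/4) - 22672 = -143/2671 - 22672 = -60557055/2671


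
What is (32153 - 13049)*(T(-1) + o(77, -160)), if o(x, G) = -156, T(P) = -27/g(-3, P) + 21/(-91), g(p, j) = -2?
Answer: -35447472/13 ≈ -2.7267e+6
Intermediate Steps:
T(P) = 345/26 (T(P) = -27/(-2) + 21/(-91) = -27*(-½) + 21*(-1/91) = 27/2 - 3/13 = 345/26)
(32153 - 13049)*(T(-1) + o(77, -160)) = (32153 - 13049)*(345/26 - 156) = 19104*(-3711/26) = -35447472/13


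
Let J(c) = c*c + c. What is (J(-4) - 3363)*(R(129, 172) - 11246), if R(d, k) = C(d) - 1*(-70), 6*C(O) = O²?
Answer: 56313555/2 ≈ 2.8157e+7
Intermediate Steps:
C(O) = O²/6
J(c) = c + c² (J(c) = c² + c = c + c²)
R(d, k) = 70 + d²/6 (R(d, k) = d²/6 - 1*(-70) = d²/6 + 70 = 70 + d²/6)
(J(-4) - 3363)*(R(129, 172) - 11246) = (-4*(1 - 4) - 3363)*((70 + (⅙)*129²) - 11246) = (-4*(-3) - 3363)*((70 + (⅙)*16641) - 11246) = (12 - 3363)*((70 + 5547/2) - 11246) = -3351*(5687/2 - 11246) = -3351*(-16805/2) = 56313555/2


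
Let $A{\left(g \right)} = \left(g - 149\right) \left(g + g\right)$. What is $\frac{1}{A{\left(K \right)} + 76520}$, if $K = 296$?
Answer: $\frac{1}{163544} \approx 6.1146 \cdot 10^{-6}$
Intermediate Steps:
$A{\left(g \right)} = 2 g \left(-149 + g\right)$ ($A{\left(g \right)} = \left(-149 + g\right) 2 g = 2 g \left(-149 + g\right)$)
$\frac{1}{A{\left(K \right)} + 76520} = \frac{1}{2 \cdot 296 \left(-149 + 296\right) + 76520} = \frac{1}{2 \cdot 296 \cdot 147 + 76520} = \frac{1}{87024 + 76520} = \frac{1}{163544}$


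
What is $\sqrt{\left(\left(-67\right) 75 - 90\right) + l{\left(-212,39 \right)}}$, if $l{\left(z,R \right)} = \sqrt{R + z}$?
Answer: $\sqrt{-5115 + i \sqrt{173}} \approx 0.092 + 71.519 i$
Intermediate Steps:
$\sqrt{\left(\left(-67\right) 75 - 90\right) + l{\left(-212,39 \right)}} = \sqrt{\left(\left(-67\right) 75 - 90\right) + \sqrt{39 - 212}} = \sqrt{\left(-5025 - 90\right) + \sqrt{-173}} = \sqrt{-5115 + i \sqrt{173}}$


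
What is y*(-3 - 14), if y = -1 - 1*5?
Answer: 102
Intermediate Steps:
y = -6 (y = -1 - 5 = -6)
y*(-3 - 14) = -6*(-3 - 14) = -6*(-17) = 102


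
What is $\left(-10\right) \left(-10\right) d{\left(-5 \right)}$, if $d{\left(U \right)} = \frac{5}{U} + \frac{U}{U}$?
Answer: $0$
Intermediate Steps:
$d{\left(U \right)} = 1 + \frac{5}{U}$ ($d{\left(U \right)} = \frac{5}{U} + 1 = 1 + \frac{5}{U}$)
$\left(-10\right) \left(-10\right) d{\left(-5 \right)} = \left(-10\right) \left(-10\right) \frac{5 - 5}{-5} = 100 \left(\left(- \frac{1}{5}\right) 0\right) = 100 \cdot 0 = 0$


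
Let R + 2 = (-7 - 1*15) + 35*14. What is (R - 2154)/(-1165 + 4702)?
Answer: -1688/3537 ≈ -0.47724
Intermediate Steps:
R = 466 (R = -2 + ((-7 - 1*15) + 35*14) = -2 + ((-7 - 15) + 490) = -2 + (-22 + 490) = -2 + 468 = 466)
(R - 2154)/(-1165 + 4702) = (466 - 2154)/(-1165 + 4702) = -1688/3537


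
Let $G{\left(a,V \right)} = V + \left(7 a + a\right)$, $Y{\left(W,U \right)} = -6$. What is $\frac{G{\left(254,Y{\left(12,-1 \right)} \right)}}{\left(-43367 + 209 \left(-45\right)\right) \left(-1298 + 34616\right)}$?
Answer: $- \frac{1013}{879128748} \approx -1.1523 \cdot 10^{-6}$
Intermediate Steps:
$G{\left(a,V \right)} = V + 8 a$
$\frac{G{\left(254,Y{\left(12,-1 \right)} \right)}}{\left(-43367 + 209 \left(-45\right)\right) \left(-1298 + 34616\right)} = \frac{-6 + 8 \cdot 254}{\left(-43367 + 209 \left(-45\right)\right) \left(-1298 + 34616\right)} = \frac{-6 + 2032}{\left(-43367 - 9405\right) 33318} = \frac{2026}{\left(-52772\right) 33318} = \frac{2026}{-1758257496} = 2026 \left(- \frac{1}{1758257496}\right) = - \frac{1013}{879128748}$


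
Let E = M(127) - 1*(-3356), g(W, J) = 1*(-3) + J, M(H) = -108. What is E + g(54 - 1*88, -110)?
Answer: 3135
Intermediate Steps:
g(W, J) = -3 + J
E = 3248 (E = -108 - 1*(-3356) = -108 + 3356 = 3248)
E + g(54 - 1*88, -110) = 3248 + (-3 - 110) = 3248 - 113 = 3135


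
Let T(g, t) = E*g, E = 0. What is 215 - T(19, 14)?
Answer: 215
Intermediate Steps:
T(g, t) = 0 (T(g, t) = 0*g = 0)
215 - T(19, 14) = 215 - 1*0 = 215 + 0 = 215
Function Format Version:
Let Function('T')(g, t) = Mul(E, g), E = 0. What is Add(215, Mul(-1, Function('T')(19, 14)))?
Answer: 215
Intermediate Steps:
Function('T')(g, t) = 0 (Function('T')(g, t) = Mul(0, g) = 0)
Add(215, Mul(-1, Function('T')(19, 14))) = Add(215, Mul(-1, 0)) = Add(215, 0) = 215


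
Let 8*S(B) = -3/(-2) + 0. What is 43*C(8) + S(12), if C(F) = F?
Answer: 5507/16 ≈ 344.19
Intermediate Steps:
S(B) = 3/16 (S(B) = (-3/(-2) + 0)/8 = (-3*(-½) + 0)/8 = (3/2 + 0)/8 = (⅛)*(3/2) = 3/16)
43*C(8) + S(12) = 43*8 + 3/16 = 344 + 3/16 = 5507/16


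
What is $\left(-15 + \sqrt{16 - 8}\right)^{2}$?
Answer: $233 - 60 \sqrt{2} \approx 148.15$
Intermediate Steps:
$\left(-15 + \sqrt{16 - 8}\right)^{2} = \left(-15 + \sqrt{8}\right)^{2} = \left(-15 + 2 \sqrt{2}\right)^{2}$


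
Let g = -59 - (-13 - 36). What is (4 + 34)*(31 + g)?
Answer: 798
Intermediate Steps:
g = -10 (g = -59 - 1*(-49) = -59 + 49 = -10)
(4 + 34)*(31 + g) = (4 + 34)*(31 - 10) = 38*21 = 798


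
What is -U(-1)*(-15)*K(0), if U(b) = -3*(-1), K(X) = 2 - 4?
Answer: -90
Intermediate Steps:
K(X) = -2
U(b) = 3
-U(-1)*(-15)*K(0) = -3*(-15)*(-2) = -(-45)*(-2) = -1*90 = -90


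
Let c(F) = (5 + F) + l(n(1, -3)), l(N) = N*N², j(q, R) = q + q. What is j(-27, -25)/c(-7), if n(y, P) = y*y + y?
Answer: -9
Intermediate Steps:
j(q, R) = 2*q
n(y, P) = y + y² (n(y, P) = y² + y = y + y²)
l(N) = N³
c(F) = 13 + F (c(F) = (5 + F) + (1*(1 + 1))³ = (5 + F) + (1*2)³ = (5 + F) + 2³ = (5 + F) + 8 = 13 + F)
j(-27, -25)/c(-7) = (2*(-27))/(13 - 7) = -54/6 = -54*⅙ = -9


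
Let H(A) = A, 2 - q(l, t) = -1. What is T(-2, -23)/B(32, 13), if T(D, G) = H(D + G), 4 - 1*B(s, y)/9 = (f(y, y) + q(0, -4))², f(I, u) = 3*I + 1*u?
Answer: 25/27189 ≈ 0.00091949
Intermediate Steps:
q(l, t) = 3 (q(l, t) = 2 - 1*(-1) = 2 + 1 = 3)
f(I, u) = u + 3*I (f(I, u) = 3*I + u = u + 3*I)
B(s, y) = 36 - 9*(3 + 4*y)² (B(s, y) = 36 - 9*((y + 3*y) + 3)² = 36 - 9*(4*y + 3)² = 36 - 9*(3 + 4*y)²)
T(D, G) = D + G
T(-2, -23)/B(32, 13) = (-2 - 23)/(36 - 9*(3 + 4*13)²) = -25/(36 - 9*(3 + 52)²) = -25/(36 - 9*55²) = -25/(36 - 9*3025) = -25/(36 - 27225) = -25/(-27189) = -25*(-1/27189) = 25/27189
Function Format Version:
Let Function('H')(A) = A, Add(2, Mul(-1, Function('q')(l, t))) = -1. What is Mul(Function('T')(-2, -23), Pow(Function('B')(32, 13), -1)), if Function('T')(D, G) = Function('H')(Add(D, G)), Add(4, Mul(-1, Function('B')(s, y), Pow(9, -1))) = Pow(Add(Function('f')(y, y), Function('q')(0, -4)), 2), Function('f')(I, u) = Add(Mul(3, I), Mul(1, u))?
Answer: Rational(25, 27189) ≈ 0.00091949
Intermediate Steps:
Function('q')(l, t) = 3 (Function('q')(l, t) = Add(2, Mul(-1, -1)) = Add(2, 1) = 3)
Function('f')(I, u) = Add(u, Mul(3, I)) (Function('f')(I, u) = Add(Mul(3, I), u) = Add(u, Mul(3, I)))
Function('B')(s, y) = Add(36, Mul(-9, Pow(Add(3, Mul(4, y)), 2))) (Function('B')(s, y) = Add(36, Mul(-9, Pow(Add(Add(y, Mul(3, y)), 3), 2))) = Add(36, Mul(-9, Pow(Add(Mul(4, y), 3), 2))) = Add(36, Mul(-9, Pow(Add(3, Mul(4, y)), 2))))
Function('T')(D, G) = Add(D, G)
Mul(Function('T')(-2, -23), Pow(Function('B')(32, 13), -1)) = Mul(Add(-2, -23), Pow(Add(36, Mul(-9, Pow(Add(3, Mul(4, 13)), 2))), -1)) = Mul(-25, Pow(Add(36, Mul(-9, Pow(Add(3, 52), 2))), -1)) = Mul(-25, Pow(Add(36, Mul(-9, Pow(55, 2))), -1)) = Mul(-25, Pow(Add(36, Mul(-9, 3025)), -1)) = Mul(-25, Pow(Add(36, -27225), -1)) = Mul(-25, Pow(-27189, -1)) = Mul(-25, Rational(-1, 27189)) = Rational(25, 27189)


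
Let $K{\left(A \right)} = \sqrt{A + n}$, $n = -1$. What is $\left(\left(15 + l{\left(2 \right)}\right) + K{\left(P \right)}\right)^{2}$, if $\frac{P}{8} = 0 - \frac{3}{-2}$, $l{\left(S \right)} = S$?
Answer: $\left(17 + \sqrt{11}\right)^{2} \approx 412.77$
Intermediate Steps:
$P = 12$ ($P = 8 \left(0 - \frac{3}{-2}\right) = 8 \left(0 - - \frac{3}{2}\right) = 8 \left(0 + \frac{3}{2}\right) = 8 \cdot \frac{3}{2} = 12$)
$K{\left(A \right)} = \sqrt{-1 + A}$ ($K{\left(A \right)} = \sqrt{A - 1} = \sqrt{-1 + A}$)
$\left(\left(15 + l{\left(2 \right)}\right) + K{\left(P \right)}\right)^{2} = \left(\left(15 + 2\right) + \sqrt{-1 + 12}\right)^{2} = \left(17 + \sqrt{11}\right)^{2}$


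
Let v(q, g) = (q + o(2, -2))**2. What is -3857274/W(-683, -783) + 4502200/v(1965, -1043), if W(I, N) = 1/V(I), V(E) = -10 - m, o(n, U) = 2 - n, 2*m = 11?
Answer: 9234157916491/154449 ≈ 5.9788e+7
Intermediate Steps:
m = 11/2 (m = (1/2)*11 = 11/2 ≈ 5.5000)
v(q, g) = q**2 (v(q, g) = (q + (2 - 1*2))**2 = (q + (2 - 2))**2 = (q + 0)**2 = q**2)
V(E) = -31/2 (V(E) = -10 - 1*11/2 = -10 - 11/2 = -31/2)
W(I, N) = -2/31 (W(I, N) = 1/(-31/2) = -2/31)
-3857274/W(-683, -783) + 4502200/v(1965, -1043) = -3857274/(-2/31) + 4502200/(1965**2) = -3857274*(-31/2) + 4502200/3861225 = 59787747 + 4502200*(1/3861225) = 59787747 + 180088/154449 = 9234157916491/154449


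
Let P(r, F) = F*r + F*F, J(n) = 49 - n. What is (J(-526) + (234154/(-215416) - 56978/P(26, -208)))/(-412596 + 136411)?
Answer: -291741565533/140764384393360 ≈ -0.0020726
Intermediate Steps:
P(r, F) = F² + F*r (P(r, F) = F*r + F² = F² + F*r)
(J(-526) + (234154/(-215416) - 56978/P(26, -208)))/(-412596 + 136411) = ((49 - 1*(-526)) + (234154/(-215416) - 56978*(-1/(208*(-208 + 26)))))/(-412596 + 136411) = ((49 + 526) + (234154*(-1/215416) - 56978/((-208*(-182)))))/(-276185) = (575 + (-117077/107708 - 56978/37856))*(-1/276185) = (575 + (-117077/107708 - 56978*1/37856))*(-1/276185) = (575 + (-117077/107708 - 28489/18928))*(-1/276185) = (575 - 1321131667/509674256)*(-1/276185) = (291741565533/509674256)*(-1/276185) = -291741565533/140764384393360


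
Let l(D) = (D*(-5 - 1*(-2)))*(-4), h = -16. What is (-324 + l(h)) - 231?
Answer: -747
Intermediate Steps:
l(D) = 12*D (l(D) = (D*(-5 + 2))*(-4) = (D*(-3))*(-4) = -3*D*(-4) = 12*D)
(-324 + l(h)) - 231 = (-324 + 12*(-16)) - 231 = (-324 - 192) - 231 = -516 - 231 = -747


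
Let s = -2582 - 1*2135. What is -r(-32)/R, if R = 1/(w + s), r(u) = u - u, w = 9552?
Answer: 0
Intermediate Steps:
s = -4717 (s = -2582 - 2135 = -4717)
r(u) = 0
R = 1/4835 (R = 1/(9552 - 4717) = 1/4835 ≈ 0.00020683)
-r(-32)/R = -0/1/4835 = -0*4835 = -1*0 = 0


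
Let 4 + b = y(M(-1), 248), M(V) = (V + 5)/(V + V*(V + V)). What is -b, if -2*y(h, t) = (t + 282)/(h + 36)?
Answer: 85/8 ≈ 10.625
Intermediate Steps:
M(V) = (5 + V)/(V + 2*V**2) (M(V) = (5 + V)/(V + V*(2*V)) = (5 + V)/(V + 2*V**2))
y(h, t) = -(282 + t)/(2*(36 + h)) (y(h, t) = -(t + 282)/(2*(h + 36)) = -(282 + t)/(2*(36 + h)))
b = -85/8 (b = -4 + (-282 - 1*248)/(2*(36 + (5 - 1)/((-1)*(1 + 2*(-1))))) = -4 + (-282 - 248)/(2*(36 - 1*4/(1 - 2))) = -4 + (1/2)*(-530)/(36 - 1*4/(-1)) = -4 + (1/2)*(-530)/(36 - 1*(-1)*4) = -4 + (1/2)*(-530)/(36 + 4) = -4 + (1/2)*(-530)/40 = -4 + (1/2)*(1/40)*(-530) = -4 - 53/8 = -85/8 ≈ -10.625)
-b = -1*(-85/8) = 85/8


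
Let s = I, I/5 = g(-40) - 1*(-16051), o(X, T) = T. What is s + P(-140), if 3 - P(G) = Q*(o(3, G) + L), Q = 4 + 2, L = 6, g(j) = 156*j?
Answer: 49862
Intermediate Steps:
Q = 6
P(G) = -33 - 6*G (P(G) = 3 - 6*(G + 6) = 3 - 6*(6 + G) = 3 - (36 + 6*G) = 3 + (-36 - 6*G) = -33 - 6*G)
I = 49055 (I = 5*(156*(-40) - 1*(-16051)) = 5*(-6240 + 16051) = 5*9811 = 49055)
s = 49055
s + P(-140) = 49055 + (-33 - 6*(-140)) = 49055 + (-33 + 840) = 49055 + 807 = 49862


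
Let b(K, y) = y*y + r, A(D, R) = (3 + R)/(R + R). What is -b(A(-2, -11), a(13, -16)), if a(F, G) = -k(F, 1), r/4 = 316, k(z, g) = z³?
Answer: -4828073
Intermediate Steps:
r = 1264 (r = 4*316 = 1264)
A(D, R) = (3 + R)/(2*R) (A(D, R) = (3 + R)/((2*R)) = (3 + R)*(1/(2*R)) = (3 + R)/(2*R))
a(F, G) = -F³
b(K, y) = 1264 + y² (b(K, y) = y*y + 1264 = y² + 1264 = 1264 + y²)
-b(A(-2, -11), a(13, -16)) = -(1264 + (-1*13³)²) = -(1264 + (-1*2197)²) = -(1264 + (-2197)²) = -(1264 + 4826809) = -1*4828073 = -4828073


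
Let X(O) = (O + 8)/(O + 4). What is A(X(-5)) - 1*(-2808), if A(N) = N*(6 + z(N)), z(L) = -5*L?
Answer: 2745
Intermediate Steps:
X(O) = (8 + O)/(4 + O)
A(N) = N*(6 - 5*N)
A(X(-5)) - 1*(-2808) = ((8 - 5)/(4 - 5))*(6 - 5*(8 - 5)/(4 - 5)) - 1*(-2808) = (3/(-1))*(6 - 5*3/(-1)) + 2808 = (-1*3)*(6 - (-5)*3) + 2808 = -3*(6 - 5*(-3)) + 2808 = -3*(6 + 15) + 2808 = -3*21 + 2808 = -63 + 2808 = 2745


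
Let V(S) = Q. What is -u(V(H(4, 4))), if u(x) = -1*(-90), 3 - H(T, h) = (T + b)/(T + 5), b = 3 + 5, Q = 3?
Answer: -90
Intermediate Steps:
b = 8
H(T, h) = 3 - (8 + T)/(5 + T) (H(T, h) = 3 - (T + 8)/(T + 5) = 3 - (8 + T)/(5 + T))
V(S) = 3
u(x) = 90
-u(V(H(4, 4))) = -1*90 = -90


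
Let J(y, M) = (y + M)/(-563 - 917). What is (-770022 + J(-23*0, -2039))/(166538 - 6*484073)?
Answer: 1139630521/4052092000 ≈ 0.28124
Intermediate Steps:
J(y, M) = -M/1480 - y/1480 (J(y, M) = (M + y)/(-1480) = (M + y)*(-1/1480) = -M/1480 - y/1480)
(-770022 + J(-23*0, -2039))/(166538 - 6*484073) = (-770022 + (-1/1480*(-2039) - (-23)*0/1480))/(166538 - 6*484073) = (-770022 + (2039/1480 - 1/1480*0))/(166538 - 2904438) = (-770022 + (2039/1480 + 0))/(-2737900) = (-770022 + 2039/1480)*(-1/2737900) = -1139630521/1480*(-1/2737900) = 1139630521/4052092000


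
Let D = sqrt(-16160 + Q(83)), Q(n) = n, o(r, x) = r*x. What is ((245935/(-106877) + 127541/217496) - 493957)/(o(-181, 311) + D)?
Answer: 8394105429539023601/956588014494065168 + 149119849168411*I*sqrt(16077)/956588014494065168 ≈ 8.7751 + 0.019766*I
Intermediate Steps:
D = I*sqrt(16077) (D = sqrt(-16160 + 83) = sqrt(-16077) = I*sqrt(16077) ≈ 126.8*I)
((245935/(-106877) + 127541/217496) - 493957)/(o(-181, 311) + D) = ((245935/(-106877) + 127541/217496) - 493957)/(-181*311 + I*sqrt(16077)) = ((245935*(-1/106877) + 127541*(1/217496)) - 493957)/(-56291 + I*sqrt(16077)) = ((-245935/106877 + 127541/217496) - 493957)/(-56291 + I*sqrt(16077)) = (-39858679303/23245319992 - 493957)/(-56291 + I*sqrt(16077)) = -11482228385967647/(23245319992*(-56291 + I*sqrt(16077)))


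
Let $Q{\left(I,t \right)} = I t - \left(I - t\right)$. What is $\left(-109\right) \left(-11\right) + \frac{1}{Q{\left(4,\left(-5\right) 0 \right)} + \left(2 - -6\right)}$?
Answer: $\frac{4797}{4} \approx 1199.3$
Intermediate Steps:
$Q{\left(I,t \right)} = t - I + I t$
$\left(-109\right) \left(-11\right) + \frac{1}{Q{\left(4,\left(-5\right) 0 \right)} + \left(2 - -6\right)} = \left(-109\right) \left(-11\right) + \frac{1}{\left(\left(-5\right) 0 - 4 + 4 \left(\left(-5\right) 0\right)\right) + \left(2 - -6\right)} = 1199 + \frac{1}{\left(0 - 4 + 4 \cdot 0\right) + \left(2 + 6\right)} = 1199 + \frac{1}{\left(0 - 4 + 0\right) + 8} = 1199 + \frac{1}{-4 + 8} = 1199 + \frac{1}{4} = \frac{4797}{4}$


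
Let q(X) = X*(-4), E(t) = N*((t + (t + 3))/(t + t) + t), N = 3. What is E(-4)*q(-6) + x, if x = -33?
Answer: -276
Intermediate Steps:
E(t) = 3*t + 3*(3 + 2*t)/(2*t) (E(t) = 3*((t + (t + 3))/(t + t) + t) = 3*((t + (3 + t))/((2*t)) + t) = 3*((3 + 2*t)*(1/(2*t)) + t) = 3*((3 + 2*t)/(2*t) + t) = 3*(t + (3 + 2*t)/(2*t)) = 3*t + 3*(3 + 2*t)/(2*t))
q(X) = -4*X
E(-4)*q(-6) + x = (3 + 3*(-4) + (9/2)/(-4))*(-4*(-6)) - 33 = (3 - 12 + (9/2)*(-¼))*24 - 33 = (3 - 12 - 9/8)*24 - 33 = -81/8*24 - 33 = -243 - 33 = -276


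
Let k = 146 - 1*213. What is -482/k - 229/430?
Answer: 191917/28810 ≈ 6.6615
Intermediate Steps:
k = -67 (k = 146 - 213 = -67)
-482/k - 229/430 = -482/(-67) - 229/430 = -482*(-1/67) - 229*1/430 = 482/67 - 229/430 = 191917/28810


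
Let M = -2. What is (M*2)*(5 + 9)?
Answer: -56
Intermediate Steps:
(M*2)*(5 + 9) = (-2*2)*(5 + 9) = -4*14 = -56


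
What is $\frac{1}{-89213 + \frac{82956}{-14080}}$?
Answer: $- \frac{3520}{314050499} \approx -1.1208 \cdot 10^{-5}$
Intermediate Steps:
$\frac{1}{-89213 + \frac{82956}{-14080}} = \frac{1}{-89213 + 82956 \left(- \frac{1}{14080}\right)} = \frac{1}{-89213 - \frac{20739}{3520}} = \frac{1}{- \frac{314050499}{3520}} = - \frac{3520}{314050499}$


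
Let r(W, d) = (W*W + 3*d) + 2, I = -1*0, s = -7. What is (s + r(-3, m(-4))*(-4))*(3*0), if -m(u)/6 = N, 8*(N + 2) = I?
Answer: 0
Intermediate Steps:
I = 0
N = -2 (N = -2 + (⅛)*0 = -2 + 0 = -2)
m(u) = 12 (m(u) = -6*(-2) = 12)
r(W, d) = 2 + W² + 3*d (r(W, d) = (W² + 3*d) + 2 = 2 + W² + 3*d)
(s + r(-3, m(-4))*(-4))*(3*0) = (-7 + (2 + (-3)² + 3*12)*(-4))*(3*0) = (-7 + (2 + 9 + 36)*(-4))*0 = (-7 + 47*(-4))*0 = (-7 - 188)*0 = -195*0 = 0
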